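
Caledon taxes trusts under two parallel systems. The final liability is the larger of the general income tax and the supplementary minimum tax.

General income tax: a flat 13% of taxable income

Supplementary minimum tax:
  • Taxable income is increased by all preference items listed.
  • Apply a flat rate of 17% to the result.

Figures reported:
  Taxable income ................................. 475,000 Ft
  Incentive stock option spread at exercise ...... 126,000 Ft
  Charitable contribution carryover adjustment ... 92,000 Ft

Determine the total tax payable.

117,810 Ft

General income tax:
  475,000 Ft × 13% = 61,750 Ft

Supplementary minimum tax:
  Adjusted income: 475,000 Ft + 126,000 Ft + 92,000 Ft = 693,000 Ft
  693,000 Ft × 17% = 117,810 Ft

117,810 Ft > 61,750 Ft, so the supplementary minimum tax is the binding amount.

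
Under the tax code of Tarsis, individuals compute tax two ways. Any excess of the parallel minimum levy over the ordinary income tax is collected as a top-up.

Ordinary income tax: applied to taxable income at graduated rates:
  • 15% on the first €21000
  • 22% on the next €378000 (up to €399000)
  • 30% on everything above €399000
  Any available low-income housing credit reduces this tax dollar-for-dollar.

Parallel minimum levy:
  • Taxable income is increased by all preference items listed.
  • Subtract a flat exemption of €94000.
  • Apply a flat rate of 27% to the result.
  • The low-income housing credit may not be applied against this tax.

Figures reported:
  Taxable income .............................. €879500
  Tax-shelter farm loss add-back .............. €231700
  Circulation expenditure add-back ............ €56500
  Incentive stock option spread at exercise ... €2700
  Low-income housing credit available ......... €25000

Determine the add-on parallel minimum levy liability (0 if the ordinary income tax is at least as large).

€85168

Parallel minimum levy:
  Adjusted income: €879500 + €231700 + €56500 + €2700 = €1170400
  Less exemption €94000 → base €1076400
  €1076400 × 27% = €290628

Ordinary income tax:
  €21000 × 15% = €3150
  €378000 × 22% = €83160
  €480500 × 30% = €144150
  → €230460
  Less low-income housing credit €25000 → €205460

Excess of parallel minimum levy over ordinary income tax: €290628 − €205460 = €85168.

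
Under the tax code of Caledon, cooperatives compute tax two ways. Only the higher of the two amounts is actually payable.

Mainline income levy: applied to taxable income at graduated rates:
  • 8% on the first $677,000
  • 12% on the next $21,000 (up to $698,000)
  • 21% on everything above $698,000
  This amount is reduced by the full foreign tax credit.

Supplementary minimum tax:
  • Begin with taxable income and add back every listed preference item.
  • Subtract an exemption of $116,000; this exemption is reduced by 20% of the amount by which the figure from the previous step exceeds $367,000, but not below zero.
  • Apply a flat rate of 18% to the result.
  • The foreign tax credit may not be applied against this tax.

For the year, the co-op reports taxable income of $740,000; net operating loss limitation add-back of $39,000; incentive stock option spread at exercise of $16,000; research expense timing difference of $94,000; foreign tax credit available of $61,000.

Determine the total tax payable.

Mainline income levy:
  $677,000 × 8% = $54,160
  $21,000 × 12% = $2,520
  $42,000 × 21% = $8,820
  → $65,500
  Less foreign tax credit $61,000 → $4,500

Supplementary minimum tax:
  Adjusted income: $740,000 + $39,000 + $16,000 + $94,000 = $889,000
  Exemption: $116,000 − 20% × ($889,000 − $367,000) = $116,000 − $104,400 = $11,600
  Base: $889,000 − $11,600 = $877,400
  $877,400 × 18% = $157,932

$157,932 > $4,500, so the supplementary minimum tax is the binding amount.

$157,932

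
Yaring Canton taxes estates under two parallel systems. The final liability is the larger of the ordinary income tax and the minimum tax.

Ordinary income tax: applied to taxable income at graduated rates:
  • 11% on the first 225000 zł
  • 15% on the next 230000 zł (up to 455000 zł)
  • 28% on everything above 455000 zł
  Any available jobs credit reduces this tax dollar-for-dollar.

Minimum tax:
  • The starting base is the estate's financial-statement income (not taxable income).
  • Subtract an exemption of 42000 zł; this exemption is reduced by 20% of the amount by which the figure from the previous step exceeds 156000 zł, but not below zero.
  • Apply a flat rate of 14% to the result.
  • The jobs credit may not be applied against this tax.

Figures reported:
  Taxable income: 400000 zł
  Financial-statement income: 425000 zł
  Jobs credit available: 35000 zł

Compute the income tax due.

59500 zł

Ordinary income tax:
  225000 zł × 11% = 24750 zł
  175000 zł × 15% = 26250 zł
  → 51000 zł
  Less jobs credit 35000 zł → 16000 zł

Minimum tax:
  Base (financial-statement income): 425000 zł
  Exemption: 20% × (425000 zł − 156000 zł) = 53800 zł ≥ 42000 zł, so the exemption is fully phased out
  Base: 425000 zł − 0 zł = 425000 zł
  425000 zł × 14% = 59500 zł

59500 zł > 16000 zł, so the minimum tax is the binding amount.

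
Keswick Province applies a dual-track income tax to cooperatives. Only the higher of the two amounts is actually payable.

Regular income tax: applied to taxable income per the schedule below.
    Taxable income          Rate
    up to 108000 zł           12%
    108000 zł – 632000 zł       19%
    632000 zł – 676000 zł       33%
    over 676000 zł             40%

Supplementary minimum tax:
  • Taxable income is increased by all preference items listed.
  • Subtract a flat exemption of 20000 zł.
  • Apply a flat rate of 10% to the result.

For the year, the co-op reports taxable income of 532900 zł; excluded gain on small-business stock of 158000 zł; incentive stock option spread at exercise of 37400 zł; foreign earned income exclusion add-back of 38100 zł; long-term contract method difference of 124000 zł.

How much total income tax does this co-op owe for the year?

93691 zł

Supplementary minimum tax:
  Adjusted income: 532900 zł + 158000 zł + 37400 zł + 38100 zł + 124000 zł = 890400 zł
  Less exemption 20000 zł → base 870400 zł
  870400 zł × 10% = 87040 zł

Regular income tax:
  108000 zł × 12% = 12960 zł
  424900 zł × 19% = 80731 zł
  → 93691 zł

93691 zł > 87040 zł, so the regular income tax governs.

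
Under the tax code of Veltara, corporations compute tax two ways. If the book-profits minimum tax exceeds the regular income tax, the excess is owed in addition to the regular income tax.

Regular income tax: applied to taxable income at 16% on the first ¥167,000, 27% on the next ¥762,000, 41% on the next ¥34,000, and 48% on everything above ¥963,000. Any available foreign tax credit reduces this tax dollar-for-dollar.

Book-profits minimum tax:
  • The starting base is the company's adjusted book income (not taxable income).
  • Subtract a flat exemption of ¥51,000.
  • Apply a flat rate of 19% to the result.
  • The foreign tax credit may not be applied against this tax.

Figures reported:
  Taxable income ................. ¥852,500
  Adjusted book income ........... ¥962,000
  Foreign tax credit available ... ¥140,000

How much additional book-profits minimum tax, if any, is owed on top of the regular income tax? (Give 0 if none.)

Book-profits minimum tax:
  Base (adjusted book income): ¥962,000
  Less exemption ¥51,000 → base ¥911,000
  ¥911,000 × 19% = ¥173,090

Regular income tax:
  ¥167,000 × 16% = ¥26,720
  ¥685,500 × 27% = ¥185,085
  → ¥211,805
  Less foreign tax credit ¥140,000 → ¥71,805

Excess of book-profits minimum tax over regular income tax: ¥173,090 − ¥71,805 = ¥101,285.

¥101,285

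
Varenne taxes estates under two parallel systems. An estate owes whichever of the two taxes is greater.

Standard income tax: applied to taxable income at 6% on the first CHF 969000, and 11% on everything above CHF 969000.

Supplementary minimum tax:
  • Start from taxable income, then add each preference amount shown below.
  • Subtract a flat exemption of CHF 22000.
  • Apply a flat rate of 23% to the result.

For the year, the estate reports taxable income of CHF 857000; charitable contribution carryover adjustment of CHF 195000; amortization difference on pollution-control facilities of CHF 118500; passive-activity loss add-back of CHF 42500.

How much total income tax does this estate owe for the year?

CHF 273930

Standard income tax:
  CHF 857000 × 6% = CHF 51420

Supplementary minimum tax:
  Adjusted income: CHF 857000 + CHF 195000 + CHF 118500 + CHF 42500 = CHF 1213000
  Less exemption CHF 22000 → base CHF 1191000
  CHF 1191000 × 23% = CHF 273930

CHF 273930 > CHF 51420, so the supplementary minimum tax is the binding amount.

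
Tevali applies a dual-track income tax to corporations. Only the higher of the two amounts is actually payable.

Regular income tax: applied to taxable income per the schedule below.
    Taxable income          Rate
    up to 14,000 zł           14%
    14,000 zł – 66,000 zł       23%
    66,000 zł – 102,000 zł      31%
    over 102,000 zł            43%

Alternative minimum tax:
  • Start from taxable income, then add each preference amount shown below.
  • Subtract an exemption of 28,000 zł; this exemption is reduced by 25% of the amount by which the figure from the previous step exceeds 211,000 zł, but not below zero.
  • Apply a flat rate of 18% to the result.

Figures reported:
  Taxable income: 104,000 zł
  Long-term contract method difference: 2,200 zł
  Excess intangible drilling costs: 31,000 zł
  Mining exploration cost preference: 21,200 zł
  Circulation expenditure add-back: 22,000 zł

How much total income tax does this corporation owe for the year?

27,432 zł

Regular income tax:
  14,000 zł × 14% = 1,960 zł
  52,000 zł × 23% = 11,960 zł
  36,000 zł × 31% = 11,160 zł
  2,000 zł × 43% = 860 zł
  → 25,940 zł

Alternative minimum tax:
  Adjusted income: 104,000 zł + 2,200 zł + 31,000 zł + 21,200 zł + 22,000 zł = 180,400 zł
  Exemption: 180,400 zł ≤ 211,000 zł, so full 28,000 zł applies
  Base: 180,400 zł − 28,000 zł = 152,400 zł
  152,400 zł × 18% = 27,432 zł

27,432 zł > 25,940 zł, so the alternative minimum tax is the binding amount.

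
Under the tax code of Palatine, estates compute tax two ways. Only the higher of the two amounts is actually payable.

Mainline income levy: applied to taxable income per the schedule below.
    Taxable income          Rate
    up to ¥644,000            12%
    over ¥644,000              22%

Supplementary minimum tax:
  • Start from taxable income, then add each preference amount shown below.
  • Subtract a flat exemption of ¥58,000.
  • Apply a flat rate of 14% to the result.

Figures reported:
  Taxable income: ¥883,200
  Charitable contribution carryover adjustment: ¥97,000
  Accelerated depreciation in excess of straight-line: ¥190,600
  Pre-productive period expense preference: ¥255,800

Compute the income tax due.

¥191,604

Supplementary minimum tax:
  Adjusted income: ¥883,200 + ¥97,000 + ¥190,600 + ¥255,800 = ¥1,426,600
  Less exemption ¥58,000 → base ¥1,368,600
  ¥1,368,600 × 14% = ¥191,604

Mainline income levy:
  ¥644,000 × 12% = ¥77,280
  ¥239,200 × 22% = ¥52,624
  → ¥129,904

¥191,604 > ¥129,904, so the supplementary minimum tax is the binding amount.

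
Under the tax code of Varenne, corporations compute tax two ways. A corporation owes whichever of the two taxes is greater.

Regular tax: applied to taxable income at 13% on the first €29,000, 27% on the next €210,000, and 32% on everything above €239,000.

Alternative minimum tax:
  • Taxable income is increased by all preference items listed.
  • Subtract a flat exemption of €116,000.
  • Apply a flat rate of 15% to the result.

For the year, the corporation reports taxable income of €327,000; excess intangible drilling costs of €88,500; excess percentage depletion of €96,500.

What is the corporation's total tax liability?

€88,630

Alternative minimum tax:
  Adjusted income: €327,000 + €88,500 + €96,500 = €512,000
  Less exemption €116,000 → base €396,000
  €396,000 × 15% = €59,400

Regular tax:
  €29,000 × 13% = €3,770
  €210,000 × 27% = €56,700
  €88,000 × 32% = €28,160
  → €88,630

€88,630 > €59,400, so the regular tax governs.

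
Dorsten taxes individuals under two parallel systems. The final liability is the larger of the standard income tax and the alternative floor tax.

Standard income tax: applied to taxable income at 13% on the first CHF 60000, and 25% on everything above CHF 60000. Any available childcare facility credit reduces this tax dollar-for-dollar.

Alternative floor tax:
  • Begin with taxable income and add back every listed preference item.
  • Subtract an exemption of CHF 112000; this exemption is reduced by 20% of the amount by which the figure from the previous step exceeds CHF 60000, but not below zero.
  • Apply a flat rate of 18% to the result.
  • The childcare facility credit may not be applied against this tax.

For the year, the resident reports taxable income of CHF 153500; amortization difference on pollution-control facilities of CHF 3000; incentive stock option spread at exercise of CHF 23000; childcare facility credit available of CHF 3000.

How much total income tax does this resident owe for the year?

Alternative floor tax:
  Adjusted income: CHF 153500 + CHF 3000 + CHF 23000 = CHF 179500
  Exemption: CHF 112000 − 20% × (CHF 179500 − CHF 60000) = CHF 112000 − CHF 23900 = CHF 88100
  Base: CHF 179500 − CHF 88100 = CHF 91400
  CHF 91400 × 18% = CHF 16452

Standard income tax:
  CHF 60000 × 13% = CHF 7800
  CHF 93500 × 25% = CHF 23375
  → CHF 31175
  Less childcare facility credit CHF 3000 → CHF 28175

CHF 28175 > CHF 16452, so the standard income tax governs.

CHF 28175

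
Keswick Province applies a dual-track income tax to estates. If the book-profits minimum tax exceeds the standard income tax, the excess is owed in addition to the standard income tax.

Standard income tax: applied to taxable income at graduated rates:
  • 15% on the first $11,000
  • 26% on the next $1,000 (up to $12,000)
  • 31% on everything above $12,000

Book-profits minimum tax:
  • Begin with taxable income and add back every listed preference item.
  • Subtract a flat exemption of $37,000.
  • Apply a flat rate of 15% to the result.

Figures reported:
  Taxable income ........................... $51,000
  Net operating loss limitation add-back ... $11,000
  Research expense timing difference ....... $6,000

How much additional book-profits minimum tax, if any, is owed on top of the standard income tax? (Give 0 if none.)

$0

Book-profits minimum tax:
  Adjusted income: $51,000 + $11,000 + $6,000 = $68,000
  Less exemption $37,000 → base $31,000
  $31,000 × 15% = $4,650

Standard income tax:
  $11,000 × 15% = $1,650
  $1,000 × 26% = $260
  $39,000 × 31% = $12,090
  → $14,000

$4,650 ≤ $14,000, so no add-on is due.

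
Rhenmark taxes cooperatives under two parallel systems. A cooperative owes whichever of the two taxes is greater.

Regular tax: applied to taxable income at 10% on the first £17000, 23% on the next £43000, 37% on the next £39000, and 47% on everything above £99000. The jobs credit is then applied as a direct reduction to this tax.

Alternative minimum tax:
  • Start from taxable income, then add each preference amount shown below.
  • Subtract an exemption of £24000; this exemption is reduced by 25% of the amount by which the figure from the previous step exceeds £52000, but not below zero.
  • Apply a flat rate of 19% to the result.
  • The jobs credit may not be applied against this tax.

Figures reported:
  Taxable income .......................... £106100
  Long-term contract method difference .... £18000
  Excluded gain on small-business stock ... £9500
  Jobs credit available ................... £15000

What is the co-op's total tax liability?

£24700

Regular tax:
  £17000 × 10% = £1700
  £43000 × 23% = £9890
  £39000 × 37% = £14430
  £7100 × 47% = £3337
  → £29357
  Less jobs credit £15000 → £14357

Alternative minimum tax:
  Adjusted income: £106100 + £18000 + £9500 = £133600
  Exemption: £24000 − 25% × (£133600 − £52000) = £24000 − £20400 = £3600
  Base: £133600 − £3600 = £130000
  £130000 × 19% = £24700

£24700 > £14357, so the alternative minimum tax is the binding amount.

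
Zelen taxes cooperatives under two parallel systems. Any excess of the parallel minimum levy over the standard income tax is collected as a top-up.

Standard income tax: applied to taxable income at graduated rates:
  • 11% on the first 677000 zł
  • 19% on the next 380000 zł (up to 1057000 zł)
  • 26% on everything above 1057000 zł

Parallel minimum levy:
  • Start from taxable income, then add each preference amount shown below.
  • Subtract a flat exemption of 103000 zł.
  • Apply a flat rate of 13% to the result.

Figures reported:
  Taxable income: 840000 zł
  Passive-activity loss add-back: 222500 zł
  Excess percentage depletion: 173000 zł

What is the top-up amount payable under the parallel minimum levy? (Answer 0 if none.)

41785 zł

Parallel minimum levy:
  Adjusted income: 840000 zł + 222500 zł + 173000 zł = 1235500 zł
  Less exemption 103000 zł → base 1132500 zł
  1132500 zł × 13% = 147225 zł

Standard income tax:
  677000 zł × 11% = 74470 zł
  163000 zł × 19% = 30970 zł
  → 105440 zł

Excess of parallel minimum levy over standard income tax: 147225 zł − 105440 zł = 41785 zł.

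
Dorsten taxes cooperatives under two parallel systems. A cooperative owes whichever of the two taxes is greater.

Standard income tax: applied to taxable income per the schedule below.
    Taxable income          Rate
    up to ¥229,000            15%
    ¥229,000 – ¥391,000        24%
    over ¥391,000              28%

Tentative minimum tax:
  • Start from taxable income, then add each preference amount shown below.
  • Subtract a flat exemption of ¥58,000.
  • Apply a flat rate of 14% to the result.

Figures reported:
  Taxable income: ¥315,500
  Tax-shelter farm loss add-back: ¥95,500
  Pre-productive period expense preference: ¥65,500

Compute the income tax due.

Tentative minimum tax:
  Adjusted income: ¥315,500 + ¥95,500 + ¥65,500 = ¥476,500
  Less exemption ¥58,000 → base ¥418,500
  ¥418,500 × 14% = ¥58,590

Standard income tax:
  ¥229,000 × 15% = ¥34,350
  ¥86,500 × 24% = ¥20,760
  → ¥55,110

¥58,590 > ¥55,110, so the tentative minimum tax is the binding amount.

¥58,590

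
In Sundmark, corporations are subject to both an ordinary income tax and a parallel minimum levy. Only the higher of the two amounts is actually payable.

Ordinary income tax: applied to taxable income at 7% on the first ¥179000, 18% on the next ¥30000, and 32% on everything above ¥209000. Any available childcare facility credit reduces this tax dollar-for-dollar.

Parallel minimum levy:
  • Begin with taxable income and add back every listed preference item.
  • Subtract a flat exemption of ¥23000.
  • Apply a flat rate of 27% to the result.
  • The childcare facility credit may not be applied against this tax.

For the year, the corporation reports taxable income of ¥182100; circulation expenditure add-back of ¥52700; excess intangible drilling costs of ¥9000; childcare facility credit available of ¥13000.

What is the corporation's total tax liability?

¥59616

Parallel minimum levy:
  Adjusted income: ¥182100 + ¥52700 + ¥9000 = ¥243800
  Less exemption ¥23000 → base ¥220800
  ¥220800 × 27% = ¥59616

Ordinary income tax:
  ¥179000 × 7% = ¥12530
  ¥3100 × 18% = ¥558
  → ¥13088
  Less childcare facility credit ¥13000 → ¥88

¥59616 > ¥88, so the parallel minimum levy is the binding amount.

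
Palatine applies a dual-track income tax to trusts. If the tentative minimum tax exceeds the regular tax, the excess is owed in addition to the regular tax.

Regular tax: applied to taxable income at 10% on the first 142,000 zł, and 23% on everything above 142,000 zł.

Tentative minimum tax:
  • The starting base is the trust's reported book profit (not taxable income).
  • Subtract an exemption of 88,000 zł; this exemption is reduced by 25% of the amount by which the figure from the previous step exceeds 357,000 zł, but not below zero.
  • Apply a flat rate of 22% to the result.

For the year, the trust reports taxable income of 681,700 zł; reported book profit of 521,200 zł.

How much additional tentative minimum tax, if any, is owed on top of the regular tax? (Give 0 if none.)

Tentative minimum tax:
  Base (reported book profit): 521,200 zł
  Exemption: 88,000 zł − 25% × (521,200 zł − 357,000 zł) = 88,000 zł − 41,050 zł = 46,950 zł
  Base: 521,200 zł − 46,950 zł = 474,250 zł
  474,250 zł × 22% = 104,335 zł

Regular tax:
  142,000 zł × 10% = 14,200 zł
  539,700 zł × 23% = 124,131 zł
  → 138,331 zł

104,335 zł ≤ 138,331 zł, so no add-on is due.

0 zł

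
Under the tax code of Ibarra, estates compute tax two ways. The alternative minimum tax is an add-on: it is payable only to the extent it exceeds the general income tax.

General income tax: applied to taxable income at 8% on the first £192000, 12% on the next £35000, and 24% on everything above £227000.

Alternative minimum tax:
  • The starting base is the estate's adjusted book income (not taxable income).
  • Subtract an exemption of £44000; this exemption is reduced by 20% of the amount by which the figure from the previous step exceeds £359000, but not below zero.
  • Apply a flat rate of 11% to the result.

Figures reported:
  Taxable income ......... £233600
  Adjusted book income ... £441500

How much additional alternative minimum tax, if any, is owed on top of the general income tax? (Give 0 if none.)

£24396

Alternative minimum tax:
  Base (adjusted book income): £441500
  Exemption: £44000 − 20% × (£441500 − £359000) = £44000 − £16500 = £27500
  Base: £441500 − £27500 = £414000
  £414000 × 11% = £45540

General income tax:
  £192000 × 8% = £15360
  £35000 × 12% = £4200
  £6600 × 24% = £1584
  → £21144

Excess of alternative minimum tax over general income tax: £45540 − £21144 = £24396.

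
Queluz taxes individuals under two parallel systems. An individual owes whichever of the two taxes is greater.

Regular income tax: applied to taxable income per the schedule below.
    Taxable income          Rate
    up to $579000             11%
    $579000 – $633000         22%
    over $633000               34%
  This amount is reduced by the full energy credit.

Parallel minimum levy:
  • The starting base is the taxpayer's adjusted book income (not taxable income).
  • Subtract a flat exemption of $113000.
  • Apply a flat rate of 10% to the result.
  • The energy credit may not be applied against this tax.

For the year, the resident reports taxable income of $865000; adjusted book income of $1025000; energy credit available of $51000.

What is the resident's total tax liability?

Parallel minimum levy:
  Base (adjusted book income): $1025000
  Less exemption $113000 → base $912000
  $912000 × 10% = $91200

Regular income tax:
  $579000 × 11% = $63690
  $54000 × 22% = $11880
  $232000 × 34% = $78880
  → $154450
  Less energy credit $51000 → $103450

$103450 > $91200, so the regular income tax governs.

$103450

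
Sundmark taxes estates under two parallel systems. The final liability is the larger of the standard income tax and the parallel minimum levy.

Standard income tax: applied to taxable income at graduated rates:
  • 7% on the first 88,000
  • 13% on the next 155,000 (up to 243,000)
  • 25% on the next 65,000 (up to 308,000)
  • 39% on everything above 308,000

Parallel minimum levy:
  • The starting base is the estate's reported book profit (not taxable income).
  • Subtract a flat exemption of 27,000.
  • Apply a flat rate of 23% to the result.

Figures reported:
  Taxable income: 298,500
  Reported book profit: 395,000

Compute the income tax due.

Parallel minimum levy:
  Base (reported book profit): 395,000
  Less exemption 27,000 → base 368,000
  368,000 × 23% = 84,640

Standard income tax:
  88,000 × 7% = 6,160
  155,000 × 13% = 20,150
  55,500 × 25% = 13,875
  → 40,185

84,640 > 40,185, so the parallel minimum levy is the binding amount.

84,640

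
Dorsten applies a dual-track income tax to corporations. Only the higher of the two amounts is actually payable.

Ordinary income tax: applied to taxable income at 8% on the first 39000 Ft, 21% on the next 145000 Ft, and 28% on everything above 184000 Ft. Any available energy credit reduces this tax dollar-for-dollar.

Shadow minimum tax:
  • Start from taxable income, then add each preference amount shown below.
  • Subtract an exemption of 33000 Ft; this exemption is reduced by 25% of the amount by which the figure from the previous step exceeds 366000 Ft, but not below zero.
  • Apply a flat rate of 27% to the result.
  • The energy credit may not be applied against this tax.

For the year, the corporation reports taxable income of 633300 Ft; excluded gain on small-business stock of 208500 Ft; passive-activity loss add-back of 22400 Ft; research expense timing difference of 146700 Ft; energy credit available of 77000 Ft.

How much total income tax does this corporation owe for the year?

272943 Ft

Shadow minimum tax:
  Adjusted income: 633300 Ft + 208500 Ft + 22400 Ft + 146700 Ft = 1010900 Ft
  Exemption: 25% × (1010900 Ft − 366000 Ft) = 161225 Ft ≥ 33000 Ft, so the exemption is fully phased out
  Base: 1010900 Ft − 0 Ft = 1010900 Ft
  1010900 Ft × 27% = 272943 Ft

Ordinary income tax:
  39000 Ft × 8% = 3120 Ft
  145000 Ft × 21% = 30450 Ft
  449300 Ft × 28% = 125804 Ft
  → 159374 Ft
  Less energy credit 77000 Ft → 82374 Ft

272943 Ft > 82374 Ft, so the shadow minimum tax is the binding amount.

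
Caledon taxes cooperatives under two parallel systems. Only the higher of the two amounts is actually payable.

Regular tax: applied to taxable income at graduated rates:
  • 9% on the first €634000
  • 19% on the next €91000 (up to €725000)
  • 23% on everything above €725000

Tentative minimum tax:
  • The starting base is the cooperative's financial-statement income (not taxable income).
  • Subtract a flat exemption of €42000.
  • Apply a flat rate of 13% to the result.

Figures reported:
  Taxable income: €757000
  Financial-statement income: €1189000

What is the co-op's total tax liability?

€149110

Tentative minimum tax:
  Base (financial-statement income): €1189000
  Less exemption €42000 → base €1147000
  €1147000 × 13% = €149110

Regular tax:
  €634000 × 9% = €57060
  €91000 × 19% = €17290
  €32000 × 23% = €7360
  → €81710

€149110 > €81710, so the tentative minimum tax is the binding amount.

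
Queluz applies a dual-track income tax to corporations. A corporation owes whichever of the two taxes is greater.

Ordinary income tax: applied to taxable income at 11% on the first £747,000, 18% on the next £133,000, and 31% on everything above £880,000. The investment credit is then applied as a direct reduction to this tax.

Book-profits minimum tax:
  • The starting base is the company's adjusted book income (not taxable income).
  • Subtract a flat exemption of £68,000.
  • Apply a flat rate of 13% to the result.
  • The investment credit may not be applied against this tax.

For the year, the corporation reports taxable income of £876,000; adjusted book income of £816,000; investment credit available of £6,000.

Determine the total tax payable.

Book-profits minimum tax:
  Base (adjusted book income): £816,000
  Less exemption £68,000 → base £748,000
  £748,000 × 13% = £97,240

Ordinary income tax:
  £747,000 × 11% = £82,170
  £129,000 × 18% = £23,220
  → £105,390
  Less investment credit £6,000 → £99,390

£99,390 > £97,240, so the ordinary income tax governs.

£99,390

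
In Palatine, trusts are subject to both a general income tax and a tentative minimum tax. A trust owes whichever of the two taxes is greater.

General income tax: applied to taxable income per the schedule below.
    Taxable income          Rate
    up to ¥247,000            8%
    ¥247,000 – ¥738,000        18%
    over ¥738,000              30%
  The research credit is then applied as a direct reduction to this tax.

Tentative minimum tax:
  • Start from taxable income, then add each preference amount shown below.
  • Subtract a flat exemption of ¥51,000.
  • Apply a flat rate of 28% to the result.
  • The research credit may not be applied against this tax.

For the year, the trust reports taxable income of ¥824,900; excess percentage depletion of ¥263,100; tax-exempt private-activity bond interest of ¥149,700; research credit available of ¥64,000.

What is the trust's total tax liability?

¥332,276

General income tax:
  ¥247,000 × 8% = ¥19,760
  ¥491,000 × 18% = ¥88,380
  ¥86,900 × 30% = ¥26,070
  → ¥134,210
  Less research credit ¥64,000 → ¥70,210

Tentative minimum tax:
  Adjusted income: ¥824,900 + ¥263,100 + ¥149,700 = ¥1,237,700
  Less exemption ¥51,000 → base ¥1,186,700
  ¥1,186,700 × 28% = ¥332,276

¥332,276 > ¥70,210, so the tentative minimum tax is the binding amount.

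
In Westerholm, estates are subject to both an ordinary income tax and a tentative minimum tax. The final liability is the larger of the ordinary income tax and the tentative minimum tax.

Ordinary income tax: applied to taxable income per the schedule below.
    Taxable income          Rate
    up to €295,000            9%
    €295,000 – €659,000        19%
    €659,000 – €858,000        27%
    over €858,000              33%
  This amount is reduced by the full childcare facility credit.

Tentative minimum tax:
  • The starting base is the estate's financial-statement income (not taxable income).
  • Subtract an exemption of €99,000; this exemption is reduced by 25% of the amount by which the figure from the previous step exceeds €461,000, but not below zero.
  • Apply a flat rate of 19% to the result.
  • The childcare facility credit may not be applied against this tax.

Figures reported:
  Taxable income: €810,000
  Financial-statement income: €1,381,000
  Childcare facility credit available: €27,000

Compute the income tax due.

€262,390

Ordinary income tax:
  €295,000 × 9% = €26,550
  €364,000 × 19% = €69,160
  €151,000 × 27% = €40,770
  → €136,480
  Less childcare facility credit €27,000 → €109,480

Tentative minimum tax:
  Base (financial-statement income): €1,381,000
  Exemption: 25% × (€1,381,000 − €461,000) = €230,000 ≥ €99,000, so the exemption is fully phased out
  Base: €1,381,000 − €0 = €1,381,000
  €1,381,000 × 19% = €262,390

€262,390 > €109,480, so the tentative minimum tax is the binding amount.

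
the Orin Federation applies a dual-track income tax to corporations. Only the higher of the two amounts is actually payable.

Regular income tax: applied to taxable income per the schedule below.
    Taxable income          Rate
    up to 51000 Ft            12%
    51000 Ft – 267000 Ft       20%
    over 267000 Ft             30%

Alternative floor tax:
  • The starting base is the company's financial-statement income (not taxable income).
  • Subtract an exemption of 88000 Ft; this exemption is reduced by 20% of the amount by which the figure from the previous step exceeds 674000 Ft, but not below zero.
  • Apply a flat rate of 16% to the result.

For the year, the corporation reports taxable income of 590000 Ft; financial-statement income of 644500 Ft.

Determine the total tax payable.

146220 Ft

Alternative floor tax:
  Base (financial-statement income): 644500 Ft
  Exemption: 644500 Ft ≤ 674000 Ft, so full 88000 Ft applies
  Base: 644500 Ft − 88000 Ft = 556500 Ft
  556500 Ft × 16% = 89040 Ft

Regular income tax:
  51000 Ft × 12% = 6120 Ft
  216000 Ft × 20% = 43200 Ft
  323000 Ft × 30% = 96900 Ft
  → 146220 Ft

146220 Ft > 89040 Ft, so the regular income tax governs.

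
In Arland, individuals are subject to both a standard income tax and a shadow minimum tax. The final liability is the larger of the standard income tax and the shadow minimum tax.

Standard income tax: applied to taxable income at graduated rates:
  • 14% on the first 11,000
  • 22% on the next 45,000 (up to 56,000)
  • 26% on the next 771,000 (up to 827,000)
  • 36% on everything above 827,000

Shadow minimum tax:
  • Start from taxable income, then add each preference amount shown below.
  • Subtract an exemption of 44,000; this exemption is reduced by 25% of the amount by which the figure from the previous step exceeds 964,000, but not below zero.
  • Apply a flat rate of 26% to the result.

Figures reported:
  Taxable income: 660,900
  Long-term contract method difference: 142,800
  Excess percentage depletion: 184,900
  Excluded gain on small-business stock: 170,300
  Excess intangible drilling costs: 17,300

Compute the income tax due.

Shadow minimum tax:
  Adjusted income: 660,900 + 142,800 + 184,900 + 170,300 + 17,300 = 1,176,200
  Exemption: 25% × (1,176,200 − 964,000) = 53,050 ≥ 44,000, so the exemption is fully phased out
  Base: 1,176,200 − 0 = 1,176,200
  1,176,200 × 26% = 305,812

Standard income tax:
  11,000 × 14% = 1,540
  45,000 × 22% = 9,900
  604,900 × 26% = 157,274
  → 168,714

305,812 > 168,714, so the shadow minimum tax is the binding amount.

305,812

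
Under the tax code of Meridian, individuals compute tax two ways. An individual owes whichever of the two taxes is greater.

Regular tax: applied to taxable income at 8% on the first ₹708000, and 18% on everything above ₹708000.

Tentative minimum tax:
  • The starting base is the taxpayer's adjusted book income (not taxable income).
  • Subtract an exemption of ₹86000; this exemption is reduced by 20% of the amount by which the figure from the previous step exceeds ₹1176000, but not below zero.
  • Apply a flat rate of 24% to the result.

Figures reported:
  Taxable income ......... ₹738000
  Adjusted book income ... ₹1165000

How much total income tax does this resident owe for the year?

Regular tax:
  ₹708000 × 8% = ₹56640
  ₹30000 × 18% = ₹5400
  → ₹62040

Tentative minimum tax:
  Base (adjusted book income): ₹1165000
  Exemption: ₹1165000 ≤ ₹1176000, so full ₹86000 applies
  Base: ₹1165000 − ₹86000 = ₹1079000
  ₹1079000 × 24% = ₹258960

₹258960 > ₹62040, so the tentative minimum tax is the binding amount.

₹258960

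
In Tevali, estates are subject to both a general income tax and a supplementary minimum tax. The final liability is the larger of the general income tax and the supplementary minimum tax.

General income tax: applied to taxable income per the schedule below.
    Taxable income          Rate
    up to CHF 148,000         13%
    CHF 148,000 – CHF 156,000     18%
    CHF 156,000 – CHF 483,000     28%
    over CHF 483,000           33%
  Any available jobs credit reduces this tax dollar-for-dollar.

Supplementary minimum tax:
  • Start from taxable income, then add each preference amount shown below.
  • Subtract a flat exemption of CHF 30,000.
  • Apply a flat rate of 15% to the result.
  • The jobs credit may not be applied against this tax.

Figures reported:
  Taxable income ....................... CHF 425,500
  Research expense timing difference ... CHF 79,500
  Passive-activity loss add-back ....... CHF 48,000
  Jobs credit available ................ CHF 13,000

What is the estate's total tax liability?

Supplementary minimum tax:
  Adjusted income: CHF 425,500 + CHF 79,500 + CHF 48,000 = CHF 553,000
  Less exemption CHF 30,000 → base CHF 523,000
  CHF 523,000 × 15% = CHF 78,450

General income tax:
  CHF 148,000 × 13% = CHF 19,240
  CHF 8,000 × 18% = CHF 1,440
  CHF 269,500 × 28% = CHF 75,460
  → CHF 96,140
  Less jobs credit CHF 13,000 → CHF 83,140

CHF 83,140 > CHF 78,450, so the general income tax governs.

CHF 83,140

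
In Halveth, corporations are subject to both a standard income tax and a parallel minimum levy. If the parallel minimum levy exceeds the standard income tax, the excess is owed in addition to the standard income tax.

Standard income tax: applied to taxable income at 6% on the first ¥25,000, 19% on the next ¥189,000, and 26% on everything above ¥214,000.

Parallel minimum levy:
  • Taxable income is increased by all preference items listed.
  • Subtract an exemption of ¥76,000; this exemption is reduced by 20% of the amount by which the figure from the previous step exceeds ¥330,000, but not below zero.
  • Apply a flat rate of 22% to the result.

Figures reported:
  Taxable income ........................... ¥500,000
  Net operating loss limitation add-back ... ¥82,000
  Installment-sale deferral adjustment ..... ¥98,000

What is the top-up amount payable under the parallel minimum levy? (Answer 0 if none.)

Parallel minimum levy:
  Adjusted income: ¥500,000 + ¥82,000 + ¥98,000 = ¥680,000
  Exemption: ¥76,000 − 20% × (¥680,000 − ¥330,000) = ¥76,000 − ¥70,000 = ¥6,000
  Base: ¥680,000 − ¥6,000 = ¥674,000
  ¥674,000 × 22% = ¥148,280

Standard income tax:
  ¥25,000 × 6% = ¥1,500
  ¥189,000 × 19% = ¥35,910
  ¥286,000 × 26% = ¥74,360
  → ¥111,770

Excess of parallel minimum levy over standard income tax: ¥148,280 − ¥111,770 = ¥36,510.

¥36,510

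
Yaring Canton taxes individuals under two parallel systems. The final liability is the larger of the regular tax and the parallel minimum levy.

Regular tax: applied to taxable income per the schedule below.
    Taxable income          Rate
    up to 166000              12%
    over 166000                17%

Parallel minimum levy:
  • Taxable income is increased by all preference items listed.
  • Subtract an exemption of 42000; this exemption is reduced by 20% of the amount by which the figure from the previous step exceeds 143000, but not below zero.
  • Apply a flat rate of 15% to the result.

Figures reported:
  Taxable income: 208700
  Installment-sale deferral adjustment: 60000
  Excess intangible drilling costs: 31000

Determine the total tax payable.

43356

Regular tax:
  166000 × 12% = 19920
  42700 × 17% = 7259
  → 27179

Parallel minimum levy:
  Adjusted income: 208700 + 60000 + 31000 = 299700
  Exemption: 42000 − 20% × (299700 − 143000) = 42000 − 31340 = 10660
  Base: 299700 − 10660 = 289040
  289040 × 15% = 43356

43356 > 27179, so the parallel minimum levy is the binding amount.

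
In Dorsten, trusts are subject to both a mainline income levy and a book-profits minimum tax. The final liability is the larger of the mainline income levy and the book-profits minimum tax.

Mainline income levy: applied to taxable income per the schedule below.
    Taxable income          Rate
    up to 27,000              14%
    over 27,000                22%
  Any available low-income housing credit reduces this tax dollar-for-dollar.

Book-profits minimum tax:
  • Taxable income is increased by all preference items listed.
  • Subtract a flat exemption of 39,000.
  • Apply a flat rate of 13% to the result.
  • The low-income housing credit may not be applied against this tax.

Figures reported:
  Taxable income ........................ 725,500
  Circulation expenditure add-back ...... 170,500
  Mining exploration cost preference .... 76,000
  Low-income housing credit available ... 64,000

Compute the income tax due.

121,290

Mainline income levy:
  27,000 × 14% = 3,780
  698,500 × 22% = 153,670
  → 157,450
  Less low-income housing credit 64,000 → 93,450

Book-profits minimum tax:
  Adjusted income: 725,500 + 170,500 + 76,000 = 972,000
  Less exemption 39,000 → base 933,000
  933,000 × 13% = 121,290

121,290 > 93,450, so the book-profits minimum tax is the binding amount.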